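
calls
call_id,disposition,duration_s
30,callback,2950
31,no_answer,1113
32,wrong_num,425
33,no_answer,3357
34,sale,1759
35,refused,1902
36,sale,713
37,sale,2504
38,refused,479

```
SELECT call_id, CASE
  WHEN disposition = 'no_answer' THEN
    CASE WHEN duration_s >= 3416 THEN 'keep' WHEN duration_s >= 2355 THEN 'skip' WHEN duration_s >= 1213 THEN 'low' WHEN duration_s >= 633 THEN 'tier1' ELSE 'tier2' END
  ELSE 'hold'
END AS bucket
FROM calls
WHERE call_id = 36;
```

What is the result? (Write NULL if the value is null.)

hold

call_id = 36: disposition=sale, duration_s=713.
disposition='sale' → outer ELSE → hold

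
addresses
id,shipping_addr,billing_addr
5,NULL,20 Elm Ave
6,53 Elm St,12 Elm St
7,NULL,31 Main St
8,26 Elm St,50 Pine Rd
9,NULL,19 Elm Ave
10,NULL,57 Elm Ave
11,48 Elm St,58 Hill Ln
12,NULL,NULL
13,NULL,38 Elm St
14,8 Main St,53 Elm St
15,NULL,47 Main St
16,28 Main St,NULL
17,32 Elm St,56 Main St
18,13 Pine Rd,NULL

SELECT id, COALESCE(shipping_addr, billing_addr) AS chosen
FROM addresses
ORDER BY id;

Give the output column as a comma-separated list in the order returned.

id=5: shipping_addr=NULL, billing_addr=20 Elm Ave → 20 Elm Ave
id=6: shipping_addr=53 Elm St → 53 Elm St
id=7: shipping_addr=NULL, billing_addr=31 Main St → 31 Main St
id=8: shipping_addr=26 Elm St → 26 Elm St
id=9: shipping_addr=NULL, billing_addr=19 Elm Ave → 19 Elm Ave
id=10: shipping_addr=NULL, billing_addr=57 Elm Ave → 57 Elm Ave
id=11: shipping_addr=48 Elm St → 48 Elm St
id=12: shipping_addr=NULL, billing_addr=NULL (all NULL) → NULL
id=13: shipping_addr=NULL, billing_addr=38 Elm St → 38 Elm St
id=14: shipping_addr=8 Main St → 8 Main St
id=15: shipping_addr=NULL, billing_addr=47 Main St → 47 Main St
id=16: shipping_addr=28 Main St → 28 Main St
id=17: shipping_addr=32 Elm St → 32 Elm St
id=18: shipping_addr=13 Pine Rd → 13 Pine Rd

20 Elm Ave, 53 Elm St, 31 Main St, 26 Elm St, 19 Elm Ave, 57 Elm Ave, 48 Elm St, NULL, 38 Elm St, 8 Main St, 47 Main St, 28 Main St, 32 Elm St, 13 Pine Rd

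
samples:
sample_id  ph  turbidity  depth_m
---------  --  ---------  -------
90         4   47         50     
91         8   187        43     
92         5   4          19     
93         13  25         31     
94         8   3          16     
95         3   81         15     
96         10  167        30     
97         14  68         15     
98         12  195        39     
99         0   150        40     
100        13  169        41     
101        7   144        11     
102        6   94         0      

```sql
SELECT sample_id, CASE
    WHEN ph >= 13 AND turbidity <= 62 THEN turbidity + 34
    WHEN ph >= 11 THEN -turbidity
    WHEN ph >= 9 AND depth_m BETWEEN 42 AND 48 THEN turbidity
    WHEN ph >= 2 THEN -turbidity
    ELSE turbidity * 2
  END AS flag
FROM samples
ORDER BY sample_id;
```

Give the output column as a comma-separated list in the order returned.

sample_id=90: ph >= 2 → -47
sample_id=91: ph >= 2 → -187
sample_id=92: ph >= 2 → -4
sample_id=93: ph >= 13 AND turbidity <= 62 → 59
sample_id=94: ph >= 2 → -3
sample_id=95: ph >= 2 → -81
sample_id=96: ph >= 2 → -167
sample_id=97: ph >= 11 → -68
sample_id=98: ph >= 11 → -195
sample_id=99: ELSE → 300
sample_id=100: ph >= 11 → -169
sample_id=101: ph >= 2 → -144
sample_id=102: ph >= 2 → -94

-47, -187, -4, 59, -3, -81, -167, -68, -195, 300, -169, -144, -94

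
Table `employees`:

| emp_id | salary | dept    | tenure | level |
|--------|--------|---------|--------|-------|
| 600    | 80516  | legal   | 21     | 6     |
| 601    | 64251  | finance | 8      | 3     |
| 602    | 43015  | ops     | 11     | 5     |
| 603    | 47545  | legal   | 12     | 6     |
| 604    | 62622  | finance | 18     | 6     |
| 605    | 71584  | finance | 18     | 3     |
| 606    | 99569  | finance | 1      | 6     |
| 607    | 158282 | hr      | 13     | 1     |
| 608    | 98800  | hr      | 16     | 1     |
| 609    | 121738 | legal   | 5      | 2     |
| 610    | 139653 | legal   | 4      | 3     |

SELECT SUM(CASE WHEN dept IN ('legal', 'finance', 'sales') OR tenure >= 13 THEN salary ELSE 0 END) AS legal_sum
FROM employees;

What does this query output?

944560

emp_id=600: ✓ → 80516
emp_id=601: ✓ → 64251
emp_id=602: ✗
emp_id=603: ✓ → 47545
emp_id=604: ✓ → 62622
emp_id=605: ✓ → 71584
emp_id=606: ✓ → 99569
emp_id=607: ✓ → 158282
emp_id=608: ✓ → 98800
emp_id=609: ✓ → 121738
emp_id=610: ✓ → 139653
legal_sum = 80516 + 64251 + 47545 + 62622 + 71584 + 99569 + 158282 + 98800 + 121738 + 139653 = 944560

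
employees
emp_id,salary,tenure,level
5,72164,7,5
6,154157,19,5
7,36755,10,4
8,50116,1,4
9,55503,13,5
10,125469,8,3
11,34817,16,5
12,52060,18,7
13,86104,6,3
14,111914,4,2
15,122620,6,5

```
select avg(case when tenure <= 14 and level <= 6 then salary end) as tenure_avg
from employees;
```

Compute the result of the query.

emp_id=5: ✓ → 72164
emp_id=6: ✗
emp_id=7: ✓ → 36755
emp_id=8: ✓ → 50116
emp_id=9: ✓ → 55503
emp_id=10: ✓ → 125469
emp_id=11: ✗
emp_id=12: ✗
emp_id=13: ✓ → 86104
emp_id=14: ✓ → 111914
emp_id=15: ✓ → 122620
tenure_avg = (72164 + 36755 + 50116 + 55503 + 125469 + 86104 + 111914 + 122620) / 8 = 82580.625

82580.625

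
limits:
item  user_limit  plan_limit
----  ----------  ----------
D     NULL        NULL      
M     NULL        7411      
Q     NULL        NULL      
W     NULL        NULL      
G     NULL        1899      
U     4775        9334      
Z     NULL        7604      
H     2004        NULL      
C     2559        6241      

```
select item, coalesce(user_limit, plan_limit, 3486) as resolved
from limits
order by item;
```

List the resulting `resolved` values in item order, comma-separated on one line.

item=C: user_limit=2559 → 2559
item=D: user_limit=NULL, plan_limit=NULL, → literal 3486 → 3486
item=G: user_limit=NULL, plan_limit=1899 → 1899
item=H: user_limit=2004 → 2004
item=M: user_limit=NULL, plan_limit=7411 → 7411
item=Q: user_limit=NULL, plan_limit=NULL, → literal 3486 → 3486
item=U: user_limit=4775 → 4775
item=W: user_limit=NULL, plan_limit=NULL, → literal 3486 → 3486
item=Z: user_limit=NULL, plan_limit=7604 → 7604

2559, 3486, 1899, 2004, 7411, 3486, 4775, 3486, 7604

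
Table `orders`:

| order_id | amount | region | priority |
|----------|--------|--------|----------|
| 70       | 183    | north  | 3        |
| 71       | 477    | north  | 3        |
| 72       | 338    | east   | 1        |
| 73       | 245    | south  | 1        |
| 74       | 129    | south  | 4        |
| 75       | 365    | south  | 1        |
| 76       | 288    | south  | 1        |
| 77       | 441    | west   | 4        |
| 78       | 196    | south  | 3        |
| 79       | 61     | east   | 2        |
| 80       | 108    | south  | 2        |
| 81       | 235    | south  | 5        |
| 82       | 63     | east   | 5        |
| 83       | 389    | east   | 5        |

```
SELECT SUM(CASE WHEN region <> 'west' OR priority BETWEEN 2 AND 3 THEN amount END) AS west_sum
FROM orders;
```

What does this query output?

order_id=70: ✓ → 183
order_id=71: ✓ → 477
order_id=72: ✓ → 338
order_id=73: ✓ → 245
order_id=74: ✓ → 129
order_id=75: ✓ → 365
order_id=76: ✓ → 288
order_id=77: ✗
order_id=78: ✓ → 196
order_id=79: ✓ → 61
order_id=80: ✓ → 108
order_id=81: ✓ → 235
order_id=82: ✓ → 63
order_id=83: ✓ → 389
west_sum = 183 + 477 + 338 + 245 + 129 + 365 + 288 + 196 + 61 + 108 + 235 + 63 + 389 = 3077

3077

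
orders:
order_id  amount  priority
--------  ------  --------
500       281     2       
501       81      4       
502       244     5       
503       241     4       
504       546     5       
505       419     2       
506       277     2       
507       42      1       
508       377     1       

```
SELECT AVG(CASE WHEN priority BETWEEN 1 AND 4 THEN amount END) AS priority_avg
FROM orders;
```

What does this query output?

order_id=500: ✓ → 281
order_id=501: ✓ → 81
order_id=502: ✗
order_id=503: ✓ → 241
order_id=504: ✗
order_id=505: ✓ → 419
order_id=506: ✓ → 277
order_id=507: ✓ → 42
order_id=508: ✓ → 377
priority_avg = (281 + 81 + 241 + 419 + 277 + 42 + 377) / 7 = 245.4285714286

245.4285714286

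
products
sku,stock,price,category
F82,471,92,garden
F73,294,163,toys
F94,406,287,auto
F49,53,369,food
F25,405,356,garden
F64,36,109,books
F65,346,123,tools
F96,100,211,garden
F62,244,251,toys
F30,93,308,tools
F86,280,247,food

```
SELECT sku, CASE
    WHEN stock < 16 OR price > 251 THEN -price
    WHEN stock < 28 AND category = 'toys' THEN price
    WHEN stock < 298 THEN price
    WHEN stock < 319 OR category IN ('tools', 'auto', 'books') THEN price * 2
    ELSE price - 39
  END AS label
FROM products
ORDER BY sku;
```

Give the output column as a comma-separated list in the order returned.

-356, -308, -369, 251, 109, 246, 163, 53, 247, -287, 211

sku=F25: stock < 16 OR price > 251 → -356
sku=F30: stock < 16 OR price > 251 → -308
sku=F49: stock < 16 OR price > 251 → -369
sku=F62: stock < 298 → 251
sku=F64: stock < 298 → 109
sku=F65: stock < 319 OR category IN ('tools', 'auto', 'books') → 246
sku=F73: stock < 298 → 163
sku=F82: ELSE → 53
sku=F86: stock < 298 → 247
sku=F94: stock < 16 OR price > 251 → -287
sku=F96: stock < 298 → 211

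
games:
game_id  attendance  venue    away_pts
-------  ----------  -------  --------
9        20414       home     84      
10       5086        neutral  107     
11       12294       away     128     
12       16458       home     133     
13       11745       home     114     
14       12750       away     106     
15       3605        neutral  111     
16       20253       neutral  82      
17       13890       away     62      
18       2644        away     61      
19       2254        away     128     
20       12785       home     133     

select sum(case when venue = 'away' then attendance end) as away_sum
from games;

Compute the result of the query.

game_id=9: ✗
game_id=10: ✗
game_id=11: ✓ → 12294
game_id=12: ✗
game_id=13: ✗
game_id=14: ✓ → 12750
game_id=15: ✗
game_id=16: ✗
game_id=17: ✓ → 13890
game_id=18: ✓ → 2644
game_id=19: ✓ → 2254
game_id=20: ✗
away_sum = 12294 + 12750 + 13890 + 2644 + 2254 = 43832

43832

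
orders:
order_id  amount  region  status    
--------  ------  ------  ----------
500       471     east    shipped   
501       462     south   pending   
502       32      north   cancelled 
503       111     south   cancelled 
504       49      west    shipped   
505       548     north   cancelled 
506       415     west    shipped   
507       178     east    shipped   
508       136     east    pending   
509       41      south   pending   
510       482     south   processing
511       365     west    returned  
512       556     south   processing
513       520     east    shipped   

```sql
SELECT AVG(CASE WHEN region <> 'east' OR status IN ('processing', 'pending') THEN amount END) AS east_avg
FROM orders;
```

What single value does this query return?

order_id=500: ✗
order_id=501: ✓ → 462
order_id=502: ✓ → 32
order_id=503: ✓ → 111
order_id=504: ✓ → 49
order_id=505: ✓ → 548
order_id=506: ✓ → 415
order_id=507: ✗
order_id=508: ✓ → 136
order_id=509: ✓ → 41
order_id=510: ✓ → 482
order_id=511: ✓ → 365
order_id=512: ✓ → 556
order_id=513: ✗
east_avg = (462 + 32 + 111 + 49 + 548 + 415 + 136 + 41 + 482 + 365 + 556) / 11 = 290.6363636364

290.6363636364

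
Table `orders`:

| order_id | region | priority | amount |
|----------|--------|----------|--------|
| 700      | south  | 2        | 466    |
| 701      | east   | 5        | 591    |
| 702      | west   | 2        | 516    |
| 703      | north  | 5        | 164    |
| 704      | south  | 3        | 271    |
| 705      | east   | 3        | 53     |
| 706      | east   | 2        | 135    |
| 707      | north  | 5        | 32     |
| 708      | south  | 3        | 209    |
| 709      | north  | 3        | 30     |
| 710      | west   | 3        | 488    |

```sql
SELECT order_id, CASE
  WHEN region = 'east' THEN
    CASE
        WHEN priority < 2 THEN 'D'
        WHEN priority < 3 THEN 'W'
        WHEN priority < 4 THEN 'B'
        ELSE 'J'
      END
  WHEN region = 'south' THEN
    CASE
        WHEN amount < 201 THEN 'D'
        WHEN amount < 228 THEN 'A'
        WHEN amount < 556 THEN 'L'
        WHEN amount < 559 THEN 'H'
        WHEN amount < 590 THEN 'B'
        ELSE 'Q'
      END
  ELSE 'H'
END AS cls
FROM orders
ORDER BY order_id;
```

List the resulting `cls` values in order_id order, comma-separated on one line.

L, J, H, H, L, B, W, H, A, H, H

order_id=700: region='south' → inner[amount < 556] → L
order_id=701: region='east' → inner[ELSE] → J
order_id=702: region='west' → outer ELSE → H
order_id=703: region='north' → outer ELSE → H
order_id=704: region='south' → inner[amount < 556] → L
order_id=705: region='east' → inner[priority < 4] → B
order_id=706: region='east' → inner[priority < 3] → W
order_id=707: region='north' → outer ELSE → H
order_id=708: region='south' → inner[amount < 228] → A
order_id=709: region='north' → outer ELSE → H
order_id=710: region='west' → outer ELSE → H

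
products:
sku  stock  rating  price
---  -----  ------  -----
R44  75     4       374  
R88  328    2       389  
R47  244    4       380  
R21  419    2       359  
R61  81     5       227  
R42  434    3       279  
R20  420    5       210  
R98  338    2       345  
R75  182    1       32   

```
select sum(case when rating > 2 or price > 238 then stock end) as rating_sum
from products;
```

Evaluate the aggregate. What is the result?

sku=R44: ✓ → 75
sku=R88: ✓ → 328
sku=R47: ✓ → 244
sku=R21: ✓ → 419
sku=R61: ✓ → 81
sku=R42: ✓ → 434
sku=R20: ✓ → 420
sku=R98: ✓ → 338
sku=R75: ✗
rating_sum = 75 + 328 + 244 + 419 + 81 + 434 + 420 + 338 = 2339

2339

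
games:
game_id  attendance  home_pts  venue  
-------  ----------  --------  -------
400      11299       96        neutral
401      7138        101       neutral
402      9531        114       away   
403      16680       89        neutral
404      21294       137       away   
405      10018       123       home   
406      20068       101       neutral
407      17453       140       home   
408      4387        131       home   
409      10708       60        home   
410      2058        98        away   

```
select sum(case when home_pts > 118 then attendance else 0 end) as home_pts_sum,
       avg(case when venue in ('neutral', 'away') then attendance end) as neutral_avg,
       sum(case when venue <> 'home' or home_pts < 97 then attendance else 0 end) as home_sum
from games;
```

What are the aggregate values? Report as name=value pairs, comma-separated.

home_pts_sum=53152, neutral_avg=12581.1428571429, home_sum=98776

[home_pts_sum: home_pts > 118]
game_id=400: ✗
game_id=401: ✗
game_id=402: ✗
game_id=403: ✗
game_id=404: ✓ → 21294
game_id=405: ✓ → 10018
game_id=406: ✗
game_id=407: ✓ → 17453
game_id=408: ✓ → 4387
game_id=409: ✗
game_id=410: ✗
home_pts_sum = 21294 + 10018 + 17453 + 4387 = 53152
—
[neutral_avg: venue in ('neutral', 'away')]
game_id=400: ✓ → 11299
game_id=401: ✓ → 7138
game_id=402: ✓ → 9531
game_id=403: ✓ → 16680
game_id=404: ✓ → 21294
game_id=405: ✗
game_id=406: ✓ → 20068
game_id=407: ✗
game_id=408: ✗
game_id=409: ✗
game_id=410: ✓ → 2058
neutral_avg = (11299 + 7138 + 9531 + 16680 + 21294 + 20068 + 2058) / 7 = 12581.1428571429
—
[home_sum: venue <> 'home' or home_pts < 97]
game_id=400: ✓ → 11299
game_id=401: ✓ → 7138
game_id=402: ✓ → 9531
game_id=403: ✓ → 16680
game_id=404: ✓ → 21294
game_id=405: ✗
game_id=406: ✓ → 20068
game_id=407: ✗
game_id=408: ✗
game_id=409: ✓ → 10708
game_id=410: ✓ → 2058
home_sum = 11299 + 7138 + 9531 + 16680 + 21294 + 20068 + 10708 + 2058 = 98776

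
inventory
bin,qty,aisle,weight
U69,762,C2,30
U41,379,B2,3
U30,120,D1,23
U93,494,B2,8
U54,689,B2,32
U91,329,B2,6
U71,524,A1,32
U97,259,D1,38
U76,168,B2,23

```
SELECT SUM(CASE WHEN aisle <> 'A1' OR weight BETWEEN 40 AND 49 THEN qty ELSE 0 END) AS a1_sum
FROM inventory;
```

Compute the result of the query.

3200

bin=U69: ✓ → 762
bin=U41: ✓ → 379
bin=U30: ✓ → 120
bin=U93: ✓ → 494
bin=U54: ✓ → 689
bin=U91: ✓ → 329
bin=U71: ✗
bin=U97: ✓ → 259
bin=U76: ✓ → 168
a1_sum = 762 + 379 + 120 + 494 + 689 + 329 + 259 + 168 = 3200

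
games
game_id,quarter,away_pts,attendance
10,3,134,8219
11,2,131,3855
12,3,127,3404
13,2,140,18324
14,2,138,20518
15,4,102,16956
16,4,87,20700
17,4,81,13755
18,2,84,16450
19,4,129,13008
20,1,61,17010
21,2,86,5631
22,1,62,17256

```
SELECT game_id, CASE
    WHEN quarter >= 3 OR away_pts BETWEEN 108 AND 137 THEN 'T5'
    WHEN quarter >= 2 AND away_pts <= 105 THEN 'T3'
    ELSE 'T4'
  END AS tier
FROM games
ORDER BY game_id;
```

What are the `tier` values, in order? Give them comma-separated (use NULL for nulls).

game_id=10: quarter >= 3 OR away_pts BETWEEN 108 AND 137 → T5
game_id=11: quarter >= 3 OR away_pts BETWEEN 108 AND 137 → T5
game_id=12: quarter >= 3 OR away_pts BETWEEN 108 AND 137 → T5
game_id=13: ELSE → T4
game_id=14: ELSE → T4
game_id=15: quarter >= 3 OR away_pts BETWEEN 108 AND 137 → T5
game_id=16: quarter >= 3 OR away_pts BETWEEN 108 AND 137 → T5
game_id=17: quarter >= 3 OR away_pts BETWEEN 108 AND 137 → T5
game_id=18: quarter >= 2 AND away_pts <= 105 → T3
game_id=19: quarter >= 3 OR away_pts BETWEEN 108 AND 137 → T5
game_id=20: ELSE → T4
game_id=21: quarter >= 2 AND away_pts <= 105 → T3
game_id=22: ELSE → T4

T5, T5, T5, T4, T4, T5, T5, T5, T3, T5, T4, T3, T4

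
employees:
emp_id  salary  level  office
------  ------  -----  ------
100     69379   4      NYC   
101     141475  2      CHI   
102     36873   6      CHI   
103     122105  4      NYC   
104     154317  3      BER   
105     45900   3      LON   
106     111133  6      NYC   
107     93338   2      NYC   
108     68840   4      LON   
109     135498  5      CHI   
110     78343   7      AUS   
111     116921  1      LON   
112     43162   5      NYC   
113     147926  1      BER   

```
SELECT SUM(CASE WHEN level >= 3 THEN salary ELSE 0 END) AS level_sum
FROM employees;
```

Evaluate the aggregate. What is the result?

emp_id=100: ✓ → 69379
emp_id=101: ✗
emp_id=102: ✓ → 36873
emp_id=103: ✓ → 122105
emp_id=104: ✓ → 154317
emp_id=105: ✓ → 45900
emp_id=106: ✓ → 111133
emp_id=107: ✗
emp_id=108: ✓ → 68840
emp_id=109: ✓ → 135498
emp_id=110: ✓ → 78343
emp_id=111: ✗
emp_id=112: ✓ → 43162
emp_id=113: ✗
level_sum = 69379 + 36873 + 122105 + 154317 + 45900 + 111133 + 68840 + 135498 + 78343 + 43162 = 865550

865550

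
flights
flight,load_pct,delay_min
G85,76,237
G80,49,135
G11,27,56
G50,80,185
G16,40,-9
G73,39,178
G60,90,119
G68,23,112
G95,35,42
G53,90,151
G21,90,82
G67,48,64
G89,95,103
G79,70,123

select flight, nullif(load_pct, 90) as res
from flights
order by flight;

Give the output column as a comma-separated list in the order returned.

flight=G11: load_pct=27 vs 90: differ → 27
flight=G16: load_pct=40 vs 90: differ → 40
flight=G21: load_pct=90 vs 90: equal → NULL
flight=G50: load_pct=80 vs 90: differ → 80
flight=G53: load_pct=90 vs 90: equal → NULL
flight=G60: load_pct=90 vs 90: equal → NULL
flight=G67: load_pct=48 vs 90: differ → 48
flight=G68: load_pct=23 vs 90: differ → 23
flight=G73: load_pct=39 vs 90: differ → 39
flight=G79: load_pct=70 vs 90: differ → 70
flight=G80: load_pct=49 vs 90: differ → 49
flight=G85: load_pct=76 vs 90: differ → 76
flight=G89: load_pct=95 vs 90: differ → 95
flight=G95: load_pct=35 vs 90: differ → 35

27, 40, NULL, 80, NULL, NULL, 48, 23, 39, 70, 49, 76, 95, 35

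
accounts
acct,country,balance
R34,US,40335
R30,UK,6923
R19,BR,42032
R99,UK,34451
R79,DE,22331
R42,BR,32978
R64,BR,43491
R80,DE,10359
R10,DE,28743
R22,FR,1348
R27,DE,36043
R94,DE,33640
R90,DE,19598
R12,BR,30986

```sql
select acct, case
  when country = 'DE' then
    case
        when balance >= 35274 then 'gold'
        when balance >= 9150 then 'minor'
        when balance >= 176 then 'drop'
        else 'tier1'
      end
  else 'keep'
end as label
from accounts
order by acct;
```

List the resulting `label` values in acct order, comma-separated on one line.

acct=R10: country='DE' → inner[balance >= 9150] → minor
acct=R12: country='BR' → outer ELSE → keep
acct=R19: country='BR' → outer ELSE → keep
acct=R22: country='FR' → outer ELSE → keep
acct=R27: country='DE' → inner[balance >= 35274] → gold
acct=R30: country='UK' → outer ELSE → keep
acct=R34: country='US' → outer ELSE → keep
acct=R42: country='BR' → outer ELSE → keep
acct=R64: country='BR' → outer ELSE → keep
acct=R79: country='DE' → inner[balance >= 9150] → minor
acct=R80: country='DE' → inner[balance >= 9150] → minor
acct=R90: country='DE' → inner[balance >= 9150] → minor
acct=R94: country='DE' → inner[balance >= 9150] → minor
acct=R99: country='UK' → outer ELSE → keep

minor, keep, keep, keep, gold, keep, keep, keep, keep, minor, minor, minor, minor, keep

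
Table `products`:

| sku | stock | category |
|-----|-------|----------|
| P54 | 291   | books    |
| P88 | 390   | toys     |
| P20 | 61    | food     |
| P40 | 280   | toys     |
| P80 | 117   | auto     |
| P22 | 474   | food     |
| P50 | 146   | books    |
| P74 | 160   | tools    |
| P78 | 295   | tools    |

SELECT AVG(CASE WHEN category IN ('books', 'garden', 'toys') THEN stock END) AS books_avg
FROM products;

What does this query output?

276.75

sku=P54: ✓ → 291
sku=P88: ✓ → 390
sku=P20: ✗
sku=P40: ✓ → 280
sku=P80: ✗
sku=P22: ✗
sku=P50: ✓ → 146
sku=P74: ✗
sku=P78: ✗
books_avg = (291 + 390 + 280 + 146) / 4 = 276.75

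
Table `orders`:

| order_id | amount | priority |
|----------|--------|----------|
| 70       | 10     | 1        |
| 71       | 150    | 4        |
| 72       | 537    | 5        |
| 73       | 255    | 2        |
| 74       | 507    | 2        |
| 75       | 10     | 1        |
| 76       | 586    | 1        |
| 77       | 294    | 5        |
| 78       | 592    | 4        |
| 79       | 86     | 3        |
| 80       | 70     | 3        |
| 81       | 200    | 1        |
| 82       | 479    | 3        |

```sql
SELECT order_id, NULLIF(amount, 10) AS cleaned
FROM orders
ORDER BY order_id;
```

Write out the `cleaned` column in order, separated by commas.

NULL, 150, 537, 255, 507, NULL, 586, 294, 592, 86, 70, 200, 479

order_id=70: amount=10 vs 10: equal → NULL
order_id=71: amount=150 vs 10: differ → 150
order_id=72: amount=537 vs 10: differ → 537
order_id=73: amount=255 vs 10: differ → 255
order_id=74: amount=507 vs 10: differ → 507
order_id=75: amount=10 vs 10: equal → NULL
order_id=76: amount=586 vs 10: differ → 586
order_id=77: amount=294 vs 10: differ → 294
order_id=78: amount=592 vs 10: differ → 592
order_id=79: amount=86 vs 10: differ → 86
order_id=80: amount=70 vs 10: differ → 70
order_id=81: amount=200 vs 10: differ → 200
order_id=82: amount=479 vs 10: differ → 479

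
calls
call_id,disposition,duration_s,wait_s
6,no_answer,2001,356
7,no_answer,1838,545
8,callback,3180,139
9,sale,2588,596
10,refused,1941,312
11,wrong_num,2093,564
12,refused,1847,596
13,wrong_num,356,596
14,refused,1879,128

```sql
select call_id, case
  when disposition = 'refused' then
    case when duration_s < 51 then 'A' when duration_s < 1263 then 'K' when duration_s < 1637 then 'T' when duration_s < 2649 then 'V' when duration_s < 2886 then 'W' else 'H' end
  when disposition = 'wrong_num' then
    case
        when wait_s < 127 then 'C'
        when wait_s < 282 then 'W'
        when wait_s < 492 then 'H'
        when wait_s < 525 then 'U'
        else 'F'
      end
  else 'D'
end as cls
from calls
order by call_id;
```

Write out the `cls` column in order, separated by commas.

call_id=6: disposition='no_answer' → outer ELSE → D
call_id=7: disposition='no_answer' → outer ELSE → D
call_id=8: disposition='callback' → outer ELSE → D
call_id=9: disposition='sale' → outer ELSE → D
call_id=10: disposition='refused' → inner[duration_s < 2649] → V
call_id=11: disposition='wrong_num' → inner[ELSE] → F
call_id=12: disposition='refused' → inner[duration_s < 2649] → V
call_id=13: disposition='wrong_num' → inner[ELSE] → F
call_id=14: disposition='refused' → inner[duration_s < 2649] → V

D, D, D, D, V, F, V, F, V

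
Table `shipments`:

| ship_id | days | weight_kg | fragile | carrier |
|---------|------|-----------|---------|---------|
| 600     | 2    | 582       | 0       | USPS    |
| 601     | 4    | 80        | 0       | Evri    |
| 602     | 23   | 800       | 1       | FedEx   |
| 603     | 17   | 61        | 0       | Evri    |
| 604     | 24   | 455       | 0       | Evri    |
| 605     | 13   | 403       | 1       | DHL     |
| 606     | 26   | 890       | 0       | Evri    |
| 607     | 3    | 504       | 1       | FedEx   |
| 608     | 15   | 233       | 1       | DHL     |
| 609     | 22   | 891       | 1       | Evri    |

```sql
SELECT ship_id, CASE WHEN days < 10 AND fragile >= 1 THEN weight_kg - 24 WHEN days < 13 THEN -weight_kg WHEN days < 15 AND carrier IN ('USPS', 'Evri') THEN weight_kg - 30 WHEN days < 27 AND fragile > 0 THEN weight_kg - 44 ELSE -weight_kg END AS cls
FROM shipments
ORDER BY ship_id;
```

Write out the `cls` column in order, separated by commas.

-582, -80, 756, -61, -455, 359, -890, 480, 189, 847

ship_id=600: days < 13 → -582
ship_id=601: days < 13 → -80
ship_id=602: days < 27 AND fragile > 0 → 756
ship_id=603: ELSE → -61
ship_id=604: ELSE → -455
ship_id=605: days < 27 AND fragile > 0 → 359
ship_id=606: ELSE → -890
ship_id=607: days < 10 AND fragile >= 1 → 480
ship_id=608: days < 27 AND fragile > 0 → 189
ship_id=609: days < 27 AND fragile > 0 → 847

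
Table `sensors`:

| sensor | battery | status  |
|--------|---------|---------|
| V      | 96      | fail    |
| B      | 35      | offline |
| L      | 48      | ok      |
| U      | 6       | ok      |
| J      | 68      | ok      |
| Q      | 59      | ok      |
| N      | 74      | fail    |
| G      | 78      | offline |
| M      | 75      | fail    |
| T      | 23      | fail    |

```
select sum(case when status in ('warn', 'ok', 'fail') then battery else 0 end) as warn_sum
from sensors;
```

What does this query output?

sensor=V: ✓ → 96
sensor=B: ✗
sensor=L: ✓ → 48
sensor=U: ✓ → 6
sensor=J: ✓ → 68
sensor=Q: ✓ → 59
sensor=N: ✓ → 74
sensor=G: ✗
sensor=M: ✓ → 75
sensor=T: ✓ → 23
warn_sum = 96 + 48 + 6 + 68 + 59 + 74 + 75 + 23 = 449

449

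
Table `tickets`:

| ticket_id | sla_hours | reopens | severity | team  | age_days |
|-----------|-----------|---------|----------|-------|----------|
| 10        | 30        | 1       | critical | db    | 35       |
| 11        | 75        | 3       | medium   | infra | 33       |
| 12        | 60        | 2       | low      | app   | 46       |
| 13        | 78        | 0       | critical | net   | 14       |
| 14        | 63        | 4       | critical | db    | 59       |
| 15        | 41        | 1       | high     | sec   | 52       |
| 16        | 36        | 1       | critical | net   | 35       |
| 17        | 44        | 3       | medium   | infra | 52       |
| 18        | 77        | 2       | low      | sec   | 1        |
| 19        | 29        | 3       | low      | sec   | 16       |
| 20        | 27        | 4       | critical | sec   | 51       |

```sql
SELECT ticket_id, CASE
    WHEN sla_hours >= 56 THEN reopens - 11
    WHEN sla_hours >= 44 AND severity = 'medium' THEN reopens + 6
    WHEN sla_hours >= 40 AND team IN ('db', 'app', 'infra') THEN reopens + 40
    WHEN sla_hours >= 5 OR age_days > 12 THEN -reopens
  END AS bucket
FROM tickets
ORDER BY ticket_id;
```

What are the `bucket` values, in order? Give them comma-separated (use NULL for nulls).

-1, -8, -9, -11, -7, -1, -1, 9, -9, -3, -4

ticket_id=10: sla_hours >= 5 OR age_days > 12 → -1
ticket_id=11: sla_hours >= 56 → -8
ticket_id=12: sla_hours >= 56 → -9
ticket_id=13: sla_hours >= 56 → -11
ticket_id=14: sla_hours >= 56 → -7
ticket_id=15: sla_hours >= 5 OR age_days > 12 → -1
ticket_id=16: sla_hours >= 5 OR age_days > 12 → -1
ticket_id=17: sla_hours >= 44 AND severity = 'medium' → 9
ticket_id=18: sla_hours >= 56 → -9
ticket_id=19: sla_hours >= 5 OR age_days > 12 → -3
ticket_id=20: sla_hours >= 5 OR age_days > 12 → -4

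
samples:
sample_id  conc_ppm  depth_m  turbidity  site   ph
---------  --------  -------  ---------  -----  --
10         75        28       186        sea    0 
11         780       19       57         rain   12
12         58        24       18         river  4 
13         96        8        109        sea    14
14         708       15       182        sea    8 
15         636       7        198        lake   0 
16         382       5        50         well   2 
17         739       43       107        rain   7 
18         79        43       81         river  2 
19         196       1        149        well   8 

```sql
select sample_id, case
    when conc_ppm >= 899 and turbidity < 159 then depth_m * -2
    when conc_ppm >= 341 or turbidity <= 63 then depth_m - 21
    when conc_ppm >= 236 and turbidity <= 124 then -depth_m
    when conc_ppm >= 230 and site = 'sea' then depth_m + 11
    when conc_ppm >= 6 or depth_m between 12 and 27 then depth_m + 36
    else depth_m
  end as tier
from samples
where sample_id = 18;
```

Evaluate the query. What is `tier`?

sample_id = 18: conc_ppm=79, depth_m=43, turbidity=81, site=river, ph=2.
conc_ppm >= 899 and turbidity < 159 → false
conc_ppm >= 341 or turbidity <= 63 → false
conc_ppm >= 236 and turbidity <= 124 → false
conc_ppm >= 230 and site = 'sea' → false
conc_ppm >= 6 or depth_m between 12 and 27 → true → 79

79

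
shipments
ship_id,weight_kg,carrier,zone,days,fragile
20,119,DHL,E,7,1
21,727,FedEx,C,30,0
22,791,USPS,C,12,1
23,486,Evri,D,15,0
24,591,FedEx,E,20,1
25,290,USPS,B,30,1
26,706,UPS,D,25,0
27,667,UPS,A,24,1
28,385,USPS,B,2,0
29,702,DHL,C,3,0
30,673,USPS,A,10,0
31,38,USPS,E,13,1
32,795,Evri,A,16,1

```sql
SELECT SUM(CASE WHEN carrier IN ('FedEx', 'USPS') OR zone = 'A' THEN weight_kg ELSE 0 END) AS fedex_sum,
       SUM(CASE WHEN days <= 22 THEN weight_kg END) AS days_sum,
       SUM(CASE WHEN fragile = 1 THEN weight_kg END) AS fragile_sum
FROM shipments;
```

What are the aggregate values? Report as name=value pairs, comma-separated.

[fedex_sum: carrier IN ('FedEx', 'USPS') OR zone = 'A']
ship_id=20: ✗
ship_id=21: ✓ → 727
ship_id=22: ✓ → 791
ship_id=23: ✗
ship_id=24: ✓ → 591
ship_id=25: ✓ → 290
ship_id=26: ✗
ship_id=27: ✓ → 667
ship_id=28: ✓ → 385
ship_id=29: ✗
ship_id=30: ✓ → 673
ship_id=31: ✓ → 38
ship_id=32: ✓ → 795
fedex_sum = 727 + 791 + 591 + 290 + 667 + 385 + 673 + 38 + 795 = 4957
—
[days_sum: days <= 22]
ship_id=20: ✓ → 119
ship_id=21: ✗
ship_id=22: ✓ → 791
ship_id=23: ✓ → 486
ship_id=24: ✓ → 591
ship_id=25: ✗
ship_id=26: ✗
ship_id=27: ✗
ship_id=28: ✓ → 385
ship_id=29: ✓ → 702
ship_id=30: ✓ → 673
ship_id=31: ✓ → 38
ship_id=32: ✓ → 795
days_sum = 119 + 791 + 486 + 591 + 385 + 702 + 673 + 38 + 795 = 4580
—
[fragile_sum: fragile = 1]
ship_id=20: ✓ → 119
ship_id=21: ✗
ship_id=22: ✓ → 791
ship_id=23: ✗
ship_id=24: ✓ → 591
ship_id=25: ✓ → 290
ship_id=26: ✗
ship_id=27: ✓ → 667
ship_id=28: ✗
ship_id=29: ✗
ship_id=30: ✗
ship_id=31: ✓ → 38
ship_id=32: ✓ → 795
fragile_sum = 119 + 791 + 591 + 290 + 667 + 38 + 795 = 3291

fedex_sum=4957, days_sum=4580, fragile_sum=3291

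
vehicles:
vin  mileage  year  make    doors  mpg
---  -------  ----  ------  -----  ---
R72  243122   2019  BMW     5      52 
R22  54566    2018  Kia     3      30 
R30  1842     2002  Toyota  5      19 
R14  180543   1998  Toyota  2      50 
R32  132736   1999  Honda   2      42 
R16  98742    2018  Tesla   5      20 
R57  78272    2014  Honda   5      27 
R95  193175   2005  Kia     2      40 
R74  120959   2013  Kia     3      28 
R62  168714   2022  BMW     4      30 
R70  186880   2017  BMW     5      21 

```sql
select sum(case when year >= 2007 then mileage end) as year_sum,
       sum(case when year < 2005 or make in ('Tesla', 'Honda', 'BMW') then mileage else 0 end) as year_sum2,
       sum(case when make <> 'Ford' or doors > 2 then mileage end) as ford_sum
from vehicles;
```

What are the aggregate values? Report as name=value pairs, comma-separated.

year_sum=951255, year_sum2=1090851, ford_sum=1459551

[year_sum: year >= 2007]
vin=R72: ✓ → 243122
vin=R22: ✓ → 54566
vin=R30: ✗
vin=R14: ✗
vin=R32: ✗
vin=R16: ✓ → 98742
vin=R57: ✓ → 78272
vin=R95: ✗
vin=R74: ✓ → 120959
vin=R62: ✓ → 168714
vin=R70: ✓ → 186880
year_sum = 243122 + 54566 + 98742 + 78272 + 120959 + 168714 + 186880 = 951255
—
[year_sum2: year < 2005 or make in ('Tesla', 'Honda', 'BMW')]
vin=R72: ✓ → 243122
vin=R22: ✗
vin=R30: ✓ → 1842
vin=R14: ✓ → 180543
vin=R32: ✓ → 132736
vin=R16: ✓ → 98742
vin=R57: ✓ → 78272
vin=R95: ✗
vin=R74: ✗
vin=R62: ✓ → 168714
vin=R70: ✓ → 186880
year_sum2 = 243122 + 1842 + 180543 + 132736 + 98742 + 78272 + 168714 + 186880 = 1090851
—
[ford_sum: make <> 'Ford' or doors > 2]
vin=R72: ✓ → 243122
vin=R22: ✓ → 54566
vin=R30: ✓ → 1842
vin=R14: ✓ → 180543
vin=R32: ✓ → 132736
vin=R16: ✓ → 98742
vin=R57: ✓ → 78272
vin=R95: ✓ → 193175
vin=R74: ✓ → 120959
vin=R62: ✓ → 168714
vin=R70: ✓ → 186880
ford_sum = 243122 + 54566 + 1842 + 180543 + 132736 + 98742 + 78272 + 193175 + 120959 + 168714 + 186880 = 1459551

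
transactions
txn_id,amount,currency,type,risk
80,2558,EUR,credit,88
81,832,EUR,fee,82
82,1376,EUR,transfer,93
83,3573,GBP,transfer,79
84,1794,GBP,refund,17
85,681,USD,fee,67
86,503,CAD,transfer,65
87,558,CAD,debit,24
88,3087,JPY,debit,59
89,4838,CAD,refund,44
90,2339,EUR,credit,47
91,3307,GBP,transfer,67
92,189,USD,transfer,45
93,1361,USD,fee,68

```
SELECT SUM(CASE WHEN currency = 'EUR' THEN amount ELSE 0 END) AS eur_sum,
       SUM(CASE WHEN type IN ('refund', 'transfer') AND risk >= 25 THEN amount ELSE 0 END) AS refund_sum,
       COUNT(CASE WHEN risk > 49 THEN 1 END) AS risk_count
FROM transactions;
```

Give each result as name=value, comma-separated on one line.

[eur_sum: currency = 'EUR']
txn_id=80: ✓ → 2558
txn_id=81: ✓ → 832
txn_id=82: ✓ → 1376
txn_id=83: ✗
txn_id=84: ✗
txn_id=85: ✗
txn_id=86: ✗
txn_id=87: ✗
txn_id=88: ✗
txn_id=89: ✗
txn_id=90: ✓ → 2339
txn_id=91: ✗
txn_id=92: ✗
txn_id=93: ✗
eur_sum = 2558 + 832 + 1376 + 2339 = 7105
—
[refund_sum: type IN ('refund', 'transfer') AND risk >= 25]
txn_id=80: ✗
txn_id=81: ✗
txn_id=82: ✓ → 1376
txn_id=83: ✓ → 3573
txn_id=84: ✗
txn_id=85: ✗
txn_id=86: ✓ → 503
txn_id=87: ✗
txn_id=88: ✗
txn_id=89: ✓ → 4838
txn_id=90: ✗
txn_id=91: ✓ → 3307
txn_id=92: ✓ → 189
txn_id=93: ✗
refund_sum = 1376 + 3573 + 503 + 4838 + 3307 + 189 = 13786
—
[risk_count: risk > 49]
txn_id=80: ✓ → 1
txn_id=81: ✓ → 1
txn_id=82: ✓ → 1
txn_id=83: ✓ → 1
txn_id=84: ✗
txn_id=85: ✓ → 1
txn_id=86: ✓ → 1
txn_id=87: ✗
txn_id=88: ✓ → 1
txn_id=89: ✗
txn_id=90: ✗
txn_id=91: ✓ → 1
txn_id=92: ✗
txn_id=93: ✓ → 1
risk_count = COUNT(1, 1, 1, 1, 1, 1, 1, 1, 1) = 9

eur_sum=7105, refund_sum=13786, risk_count=9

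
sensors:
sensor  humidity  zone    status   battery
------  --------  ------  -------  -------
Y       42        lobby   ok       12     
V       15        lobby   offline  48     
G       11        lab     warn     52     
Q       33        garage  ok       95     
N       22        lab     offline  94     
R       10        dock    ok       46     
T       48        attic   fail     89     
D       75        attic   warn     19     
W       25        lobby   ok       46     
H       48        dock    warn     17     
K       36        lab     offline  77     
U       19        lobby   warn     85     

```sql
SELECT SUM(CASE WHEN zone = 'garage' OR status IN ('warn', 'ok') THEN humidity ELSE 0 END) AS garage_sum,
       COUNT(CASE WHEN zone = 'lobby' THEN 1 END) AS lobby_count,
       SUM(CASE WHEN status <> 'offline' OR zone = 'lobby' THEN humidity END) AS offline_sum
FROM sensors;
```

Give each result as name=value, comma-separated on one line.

[garage_sum: zone = 'garage' OR status IN ('warn', 'ok')]
sensor=Y: ✓ → 42
sensor=V: ✗
sensor=G: ✓ → 11
sensor=Q: ✓ → 33
sensor=N: ✗
sensor=R: ✓ → 10
sensor=T: ✗
sensor=D: ✓ → 75
sensor=W: ✓ → 25
sensor=H: ✓ → 48
sensor=K: ✗
sensor=U: ✓ → 19
garage_sum = 42 + 11 + 33 + 10 + 75 + 25 + 48 + 19 = 263
—
[lobby_count: zone = 'lobby']
sensor=Y: ✓ → 1
sensor=V: ✓ → 1
sensor=G: ✗
sensor=Q: ✗
sensor=N: ✗
sensor=R: ✗
sensor=T: ✗
sensor=D: ✗
sensor=W: ✓ → 1
sensor=H: ✗
sensor=K: ✗
sensor=U: ✓ → 1
lobby_count = COUNT(1, 1, 1, 1) = 4
—
[offline_sum: status <> 'offline' OR zone = 'lobby']
sensor=Y: ✓ → 42
sensor=V: ✓ → 15
sensor=G: ✓ → 11
sensor=Q: ✓ → 33
sensor=N: ✗
sensor=R: ✓ → 10
sensor=T: ✓ → 48
sensor=D: ✓ → 75
sensor=W: ✓ → 25
sensor=H: ✓ → 48
sensor=K: ✗
sensor=U: ✓ → 19
offline_sum = 42 + 15 + 11 + 33 + 10 + 48 + 75 + 25 + 48 + 19 = 326

garage_sum=263, lobby_count=4, offline_sum=326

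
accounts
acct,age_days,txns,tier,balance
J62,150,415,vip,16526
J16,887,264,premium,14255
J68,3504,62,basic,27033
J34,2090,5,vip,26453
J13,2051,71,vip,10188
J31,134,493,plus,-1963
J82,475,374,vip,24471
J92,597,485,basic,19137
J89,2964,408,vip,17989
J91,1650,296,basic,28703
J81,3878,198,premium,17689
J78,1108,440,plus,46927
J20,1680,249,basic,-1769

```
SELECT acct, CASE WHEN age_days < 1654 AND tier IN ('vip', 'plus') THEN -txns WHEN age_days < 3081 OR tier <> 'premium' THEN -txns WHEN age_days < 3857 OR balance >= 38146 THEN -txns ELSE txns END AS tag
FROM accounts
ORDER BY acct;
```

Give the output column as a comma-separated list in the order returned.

-71, -264, -249, -493, -5, -415, -62, -440, 198, -374, -408, -296, -485

acct=J13: age_days < 3081 OR tier <> 'premium' → -71
acct=J16: age_days < 3081 OR tier <> 'premium' → -264
acct=J20: age_days < 3081 OR tier <> 'premium' → -249
acct=J31: age_days < 1654 AND tier IN ('vip', 'plus') → -493
acct=J34: age_days < 3081 OR tier <> 'premium' → -5
acct=J62: age_days < 1654 AND tier IN ('vip', 'plus') → -415
acct=J68: age_days < 3081 OR tier <> 'premium' → -62
acct=J78: age_days < 1654 AND tier IN ('vip', 'plus') → -440
acct=J81: ELSE → 198
acct=J82: age_days < 1654 AND tier IN ('vip', 'plus') → -374
acct=J89: age_days < 3081 OR tier <> 'premium' → -408
acct=J91: age_days < 3081 OR tier <> 'premium' → -296
acct=J92: age_days < 3081 OR tier <> 'premium' → -485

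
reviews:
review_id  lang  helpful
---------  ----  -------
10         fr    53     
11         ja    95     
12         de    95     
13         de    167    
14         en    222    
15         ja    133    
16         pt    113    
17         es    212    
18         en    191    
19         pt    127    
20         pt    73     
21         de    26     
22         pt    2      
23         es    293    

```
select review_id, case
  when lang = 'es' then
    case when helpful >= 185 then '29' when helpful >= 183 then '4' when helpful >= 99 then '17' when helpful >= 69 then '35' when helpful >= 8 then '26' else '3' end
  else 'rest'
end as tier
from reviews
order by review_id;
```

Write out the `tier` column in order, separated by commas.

review_id=10: lang='fr' → outer ELSE → rest
review_id=11: lang='ja' → outer ELSE → rest
review_id=12: lang='de' → outer ELSE → rest
review_id=13: lang='de' → outer ELSE → rest
review_id=14: lang='en' → outer ELSE → rest
review_id=15: lang='ja' → outer ELSE → rest
review_id=16: lang='pt' → outer ELSE → rest
review_id=17: lang='es' → inner[helpful >= 185] → 29
review_id=18: lang='en' → outer ELSE → rest
review_id=19: lang='pt' → outer ELSE → rest
review_id=20: lang='pt' → outer ELSE → rest
review_id=21: lang='de' → outer ELSE → rest
review_id=22: lang='pt' → outer ELSE → rest
review_id=23: lang='es' → inner[helpful >= 185] → 29

rest, rest, rest, rest, rest, rest, rest, 29, rest, rest, rest, rest, rest, 29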